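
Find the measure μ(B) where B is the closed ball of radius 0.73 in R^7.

The n-ball volume is π^(n/2)·r^n/Γ(n/2+1). With n=7, r=0.73: V ≈ 0.521964.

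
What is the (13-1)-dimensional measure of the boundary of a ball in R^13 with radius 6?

The surface area of an n-ball is 2π^(n/2) r^(n-1) / Γ(n/2). For n=13, r=6: 10319560704·π^6/385 ≈ 2.57691e+10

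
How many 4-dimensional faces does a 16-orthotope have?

f_4(16-cube) = (16 choose 4) · 2^12 = 7454720.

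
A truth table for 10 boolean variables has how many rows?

Each vertex is a binary string of length 10, so there are 2^10 = 1024.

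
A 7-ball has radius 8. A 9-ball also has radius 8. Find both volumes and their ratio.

V_7(8) ≈ 9.90855e+06. V_9(8) ≈ 4.42718e+08. Ratio V_7/V_9 ≈ 0.02238.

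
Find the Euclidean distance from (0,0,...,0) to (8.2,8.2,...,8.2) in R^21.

The space diagonal of an n-cube of side s is s√n. Here 8.2·√21 ≈ 37.5771.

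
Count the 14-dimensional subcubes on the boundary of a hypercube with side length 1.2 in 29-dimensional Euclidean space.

Choose 14 of 29 axes to span the face (C(29,14) = 77558760 ways), then fix each of the remaining 15 coordinates at one of its two extreme values (2^15 = 32768 ways): 77558760·32768 = 2541445447680.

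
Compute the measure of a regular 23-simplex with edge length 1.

For a regular n-simplex with edge a, V = (a^n / n!)·√((n+1)/2^n). With a=1, n=23: V ≈ 6.54284e-26.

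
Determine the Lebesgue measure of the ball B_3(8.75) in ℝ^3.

V_3(8.75) = π^(3/2) · (8.75)^3 / Γ(3/2 + 1) ≈ 2806.16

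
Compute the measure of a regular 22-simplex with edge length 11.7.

For a regular n-simplex with edge a, V = (a^n / n!)·√((n+1)/2^n). With a=11.7, n=22: V ≈ 0.658956.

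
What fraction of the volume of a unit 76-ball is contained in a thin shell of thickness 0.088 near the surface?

V(inner)/V(outer) = ((1-0.088)/1)^76 ≈ 0.0009112, so the shell fraction is 0.999089.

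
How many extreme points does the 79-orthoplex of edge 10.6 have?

Number of vertices = 2n = 158.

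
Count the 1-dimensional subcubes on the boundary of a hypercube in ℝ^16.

Choose 1 of 16 axes to span the face (C(16,1) = 16 ways), then fix each of the remaining 15 coordinates at one of its two extreme values (2^15 = 32768 ways): 16·32768 = 524288.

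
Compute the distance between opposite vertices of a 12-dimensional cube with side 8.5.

Diagonal = √12 · 8.5 ≈ 29.4449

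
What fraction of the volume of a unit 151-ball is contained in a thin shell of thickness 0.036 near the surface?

Shell fraction = 1 - (1-0.036)^151 ≈ 0.996059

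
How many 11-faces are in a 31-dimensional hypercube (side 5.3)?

Choose 11 of 31 axes to span the face (C(31,11) = 84672315 ways), then fix each of the remaining 20 coordinates at one of its two extreme values (2^20 = 1048576 ways): 84672315·1048576 = 88785357373440.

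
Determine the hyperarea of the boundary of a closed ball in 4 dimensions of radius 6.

S = n·V_n(r)/r = 4·V_4(6)/6 (volume-to-surface relation), giving 432·π^2 ≈ 4263.67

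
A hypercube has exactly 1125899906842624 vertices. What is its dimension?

Since 2^n = 1125899906842624, we have n = 50.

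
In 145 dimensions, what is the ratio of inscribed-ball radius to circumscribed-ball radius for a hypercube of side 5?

Ratio = (s/2)/(s√145/2) = 145^(-1/2) ≈ 0.0830455.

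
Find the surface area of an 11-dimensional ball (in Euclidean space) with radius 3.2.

S = n·V_n(r)/r = 11·V_11(3.2)/3.2 (volume-to-surface relation), giving 2.33344e+06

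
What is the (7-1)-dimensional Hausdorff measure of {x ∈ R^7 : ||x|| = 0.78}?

S = n·V_n(r)/r = 7·V_7(0.78)/0.78 (volume-to-surface relation), giving 7.44811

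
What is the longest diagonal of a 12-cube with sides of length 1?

The space diagonal of an n-cube of side s is s√n. Here 1·√12 ≈ 3.4641.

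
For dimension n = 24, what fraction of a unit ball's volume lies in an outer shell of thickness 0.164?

1 - (1-0.164)^24 ≈ 0.986418 ≈ 98.64%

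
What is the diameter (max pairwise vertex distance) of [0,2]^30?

Diagonal = √30 · 2 ≈ 10.9545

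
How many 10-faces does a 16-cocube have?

An n-cross-polytope has 2^(k+1)·C(n,k+1) k-faces. Here 2^11·C(16,11) = 2048·4368 = 8945664.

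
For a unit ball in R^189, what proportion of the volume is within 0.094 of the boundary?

1 - (1-0.094)^189 ≈ 0.9999999921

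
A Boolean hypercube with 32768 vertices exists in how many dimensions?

2^n = 32768 ⇒ n = log_2(32768) = 15.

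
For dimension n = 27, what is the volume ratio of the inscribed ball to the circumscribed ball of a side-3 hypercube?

Volume scales as r^n, and r_in/r_out = 1/√27, giving (1/√27)^27 ≈ 4.74886e-20.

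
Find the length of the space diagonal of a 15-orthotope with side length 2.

d = √(2² + 2² + ... + 2²) [15 terms] = √(15·2²) = 2√15 ≈ 7.74597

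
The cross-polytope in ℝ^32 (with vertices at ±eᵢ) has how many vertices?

The 32-dimensional cross-polytope has 2n = 2·32 = 64 vertices.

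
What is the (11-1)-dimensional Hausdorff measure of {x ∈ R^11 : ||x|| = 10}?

|∂B_11(10)| = 128000000000·π^5/189 ≈ 2.07251e+11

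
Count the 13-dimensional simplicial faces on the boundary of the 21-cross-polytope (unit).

f_13(21-orthoplex) = 2^14 · (21 choose 14) = 1905131520.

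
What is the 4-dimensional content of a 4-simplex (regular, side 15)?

V_4 = √(5) · 15^4 / (4! · 2^(4/2)) ≈ 1179.18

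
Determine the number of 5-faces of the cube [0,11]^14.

Choose 5 of 14 axes to span the face (C(14,5) = 2002 ways), then fix each of the remaining 9 coordinates at one of its two extreme values (2^9 = 512 ways): 2002·512 = 1025024.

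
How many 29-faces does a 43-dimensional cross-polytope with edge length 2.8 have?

An n-cross-polytope has 2^(k+1)·C(n,k+1) k-faces. Here 2^30·C(43,30) = 1073741824·36576848168 = 39274091668079378432.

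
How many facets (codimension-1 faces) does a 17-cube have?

f_16(17-cube) = (17 choose 16) · 2^1 = 34.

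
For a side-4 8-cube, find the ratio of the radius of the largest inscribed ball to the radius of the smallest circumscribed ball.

Ratio = (s/2)/(s√8/2) = 8^(-1/2) ≈ 0.353553.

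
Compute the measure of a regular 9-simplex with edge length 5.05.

V_9 = √(10) · 5.05^9 / (9! · 2^(9/2)) ≈ 0.822668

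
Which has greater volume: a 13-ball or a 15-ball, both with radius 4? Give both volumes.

V_13(4) ≈ 6.11113e+07. V_15(4) ≈ 4.09572e+08. The 15-ball is larger.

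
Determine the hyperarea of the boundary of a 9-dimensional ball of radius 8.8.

S_9(8.8) = 2·π^(9/2)·(8.8)^8 / Γ(9/2) ≈ 1.06763e+09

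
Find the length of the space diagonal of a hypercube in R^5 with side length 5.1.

d = √(5.1² + 5.1² + ... + 5.1²) [5 terms] = √(5·5.1²) = 5.1√5 ≈ 11.4039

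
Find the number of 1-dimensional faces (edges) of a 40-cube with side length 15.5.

Each of the 2^40 = 1099511627776 vertices has degree 40; total edges = 40·2^40/2 = 21990232555520.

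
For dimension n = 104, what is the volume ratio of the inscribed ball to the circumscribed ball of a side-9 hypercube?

The radii are 9/2 and 9√104/2, so the volume ratio is (1/√104)^104 = 104^{-104/2} ≈ 1.30097e-105.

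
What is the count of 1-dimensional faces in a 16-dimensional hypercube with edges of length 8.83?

Number of 1-faces = C(16,1) · 2^(16-1) = 16 · 32768 = 524288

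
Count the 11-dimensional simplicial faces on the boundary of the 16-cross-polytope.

Each 11-face is the convex hull of 12 vertices, one chosen as ±e_i from each of 12 distinct axes: 2^12·C(16,12) = 7454720.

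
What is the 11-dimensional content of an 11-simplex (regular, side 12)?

V_11 = √(12) · 12^11 / (11! · 2^(11/2)) ≈ 1424.83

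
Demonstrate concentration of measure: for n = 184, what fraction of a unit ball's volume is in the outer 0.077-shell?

1 - (1-0.077)^184 ≈ 0.9999996045 ≈ 99.999960%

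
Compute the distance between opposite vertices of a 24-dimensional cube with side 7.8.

Diagonal = √24 · 7.8 ≈ 38.212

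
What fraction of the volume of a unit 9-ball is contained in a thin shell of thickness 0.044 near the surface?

Shell fraction = 1 - (1-0.044)^9 ≈ 0.333007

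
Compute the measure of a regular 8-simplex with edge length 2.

For a regular n-simplex with edge a, V = (a^n / n!)·√((n+1)/2^n). With a=2, n=8: V ≈ 0.00119048.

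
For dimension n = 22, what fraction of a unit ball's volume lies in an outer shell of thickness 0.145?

1 - (1-0.145)^22 ≈ 0.968139 ≈ 96.81%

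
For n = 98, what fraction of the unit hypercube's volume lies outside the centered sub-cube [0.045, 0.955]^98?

Shell fraction = 1 - (1-0.09)^98 ≈ 0.999903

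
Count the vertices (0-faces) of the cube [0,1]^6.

Number of vertices = 2^6 = 64.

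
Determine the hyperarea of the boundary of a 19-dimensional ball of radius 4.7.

S = n·V_n(r)/r = 19·V_19(4.7)/4.7 (volume-to-surface relation), giving 1.10944e+12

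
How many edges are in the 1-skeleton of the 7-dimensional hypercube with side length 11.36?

Each of the 2^7 = 128 vertices has degree 7; total edges = 7·2^7/2 = 448.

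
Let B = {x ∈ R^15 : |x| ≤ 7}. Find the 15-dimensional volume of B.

V_15(7) = π^(15/2) · (7)^15 / Γ(15/2 + 1) = 173625106649344·π^7/289575 ≈ 1.81093e+12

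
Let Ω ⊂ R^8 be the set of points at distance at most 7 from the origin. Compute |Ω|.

The n-ball volume is π^(n/2)·r^n/Γ(n/2+1). With n=8, r=7: V = 5764801·π^4/24 ≈ 2.33977e+07.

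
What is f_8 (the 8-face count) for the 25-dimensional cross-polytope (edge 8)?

An n-cross-polytope has 2^(k+1)·C(n,k+1) k-faces. Here 2^9·C(25,9) = 512·2042975 = 1046003200.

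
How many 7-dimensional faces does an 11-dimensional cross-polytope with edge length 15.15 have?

An n-cross-polytope has 2^(k+1)·C(n,k+1) k-faces. Here 2^8·C(11,8) = 256·165 = 42240.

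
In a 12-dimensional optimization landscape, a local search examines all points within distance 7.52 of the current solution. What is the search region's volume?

V_12(7.52) = π^(12/2) · (7.52)^12 / Γ(12/2 + 1) ≈ 4.36698e+10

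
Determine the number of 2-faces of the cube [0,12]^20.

An n-cube has C(n,k)·2^(n-k) k-faces. Here C(20,2)·2^18 = 190·262144 = 49807360.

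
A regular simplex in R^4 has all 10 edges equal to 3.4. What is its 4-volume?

V = (3.4^4 / 4!) · √((4+1) / 2^4) ≈ 3.11264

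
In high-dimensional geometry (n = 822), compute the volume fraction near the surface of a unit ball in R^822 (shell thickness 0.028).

1 - (1-0.028)^822 ≈ 1 - 7.272e-11 ≈ (100 - 7.27e-09)%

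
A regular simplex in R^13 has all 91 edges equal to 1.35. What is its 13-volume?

For a regular n-simplex with edge a, V = (a^n / n!)·√((n+1)/2^n). With a=1.35, n=13: V ≈ 3.28419e-10.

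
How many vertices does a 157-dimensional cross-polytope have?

An n-cross-polytope has 2n vertices; here n = 157, giving 314.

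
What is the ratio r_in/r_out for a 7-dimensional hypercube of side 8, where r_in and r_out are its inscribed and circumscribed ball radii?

For an n-cube of any side s, the inradius is s/2 and the circumradius is s√n/2, so the ratio is 1/√7 ≈ 0.377964.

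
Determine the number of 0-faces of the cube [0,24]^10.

f_0(10-cube) = (10 choose 0) · 2^10 = 1024.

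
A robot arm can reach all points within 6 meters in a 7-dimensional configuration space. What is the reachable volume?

Volume = π^{7/2}·(6)^7/Γ(9/2) = 1492992·π^3/35 ≈ 1.32263e+06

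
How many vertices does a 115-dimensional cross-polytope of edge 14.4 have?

An n-cross-polytope has 2n vertices; here n = 115, giving 230.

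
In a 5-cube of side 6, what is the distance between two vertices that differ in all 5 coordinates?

Diagonal = √5 · 6 ≈ 13.4164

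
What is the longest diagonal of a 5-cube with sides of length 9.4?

||(9.4,9.4,...,9.4)|| = √(5)·9.4 ≈ 21.019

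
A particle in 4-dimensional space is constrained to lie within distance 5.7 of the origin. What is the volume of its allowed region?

V_4(5.7) = π^(4/2) · (5.7)^4 / Γ(4/2 + 1) ≈ 5209.18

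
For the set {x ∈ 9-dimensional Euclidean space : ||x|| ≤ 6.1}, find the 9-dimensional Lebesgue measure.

The n-ball volume is π^(n/2)·r^n/Γ(n/2+1). With n=9, r=6.1: V ≈ 3.85732e+07.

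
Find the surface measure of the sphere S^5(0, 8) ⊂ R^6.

S = n·V_n(r)/r = 6·V_6(8)/8 (volume-to-surface relation), giving 32768·π^3 ≈ 1.01601e+06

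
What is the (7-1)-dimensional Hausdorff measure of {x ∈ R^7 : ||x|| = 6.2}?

|∂B_7(6.2)| ≈ 1.87857e+06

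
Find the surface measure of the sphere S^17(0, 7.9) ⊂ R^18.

|∂B_18(7.9)| ≈ 2.68855e+15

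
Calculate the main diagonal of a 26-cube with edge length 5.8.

d = √(5.8² + 5.8² + ... + 5.8²) [26 terms] = √(26·5.8²) = 5.8√26 ≈ 29.5743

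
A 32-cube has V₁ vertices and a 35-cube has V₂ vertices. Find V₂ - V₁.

V₁ = 2^32 = 4294967296. V₂ = 2^35 = 34359738368. V₂ - V₁ = 30064771072.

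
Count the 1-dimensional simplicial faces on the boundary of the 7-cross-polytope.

Number of 1-faces = 2^(1+1) · C(7,1+1) = 4 · 21 = 84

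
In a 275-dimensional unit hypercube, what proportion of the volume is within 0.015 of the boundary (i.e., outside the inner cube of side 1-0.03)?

The inner cube has side 1-2·0.015 = 0.97 and volume (0.97)^275 ≈ 0.0002303, so the shell holds 0.99977 of the volume.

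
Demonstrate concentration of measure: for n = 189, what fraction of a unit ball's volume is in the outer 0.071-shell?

1 - (1-0.071)^189 ≈ 0.9999990985 ≈ 99.999910%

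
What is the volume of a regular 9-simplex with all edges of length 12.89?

Volume = 12.89^9 · √(10/2^9) / 9! ≈ 3783.37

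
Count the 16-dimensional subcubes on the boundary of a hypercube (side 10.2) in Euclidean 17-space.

An n-cube has C(n,k)·2^(n-k) k-faces. Here C(17,16)·2^1 = 17·2 = 34.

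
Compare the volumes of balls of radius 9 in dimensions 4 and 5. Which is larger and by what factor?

V_4(9) ≈ 32377.2, V_5(9) ≈ 310821. The 5-ball is larger by a factor of 9.6.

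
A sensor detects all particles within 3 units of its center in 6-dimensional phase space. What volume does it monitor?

V = 243·π^3/2 ≈ 3767.26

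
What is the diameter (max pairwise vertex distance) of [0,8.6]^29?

d = √(8.6² + 8.6² + ... + 8.6²) [29 terms] = √(29·8.6²) = 8.6√29 ≈ 46.3124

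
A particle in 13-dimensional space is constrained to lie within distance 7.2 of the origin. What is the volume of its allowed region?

Volume = π^{13/2}·(7.2)^13/Γ(15/2) ≈ 1.27252e+11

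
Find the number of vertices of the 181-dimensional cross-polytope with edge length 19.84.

The vertices are ±e_1, ..., ±e_181, so there are 2·181 = 362.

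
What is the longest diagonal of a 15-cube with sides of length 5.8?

Diagonal = √15 · 5.8 ≈ 22.4633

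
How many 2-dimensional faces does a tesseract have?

An n-cube has C(n,k)·2^(n-k) k-faces. Here C(4,2)·2^2 = 6·4 = 24.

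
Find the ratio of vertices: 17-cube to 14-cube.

The 17-cube has 2^17 = 131072 vertices. The 14-cube has 2^14 = 16384 vertices. Ratio: 131072/16384 = 8.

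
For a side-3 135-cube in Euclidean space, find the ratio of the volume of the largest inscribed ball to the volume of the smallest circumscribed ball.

V_in/V_out = n^(-n/2) = 135^(-135/2) ≈ 1.59394e-144.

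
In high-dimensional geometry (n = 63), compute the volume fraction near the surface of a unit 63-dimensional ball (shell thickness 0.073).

1 - (1-0.073)^63 ≈ 0.991566 ≈ 99.16%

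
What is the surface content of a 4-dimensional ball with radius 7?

|∂B_4(7)| = 686·π^2 ≈ 6770.55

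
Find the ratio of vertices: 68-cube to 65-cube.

The 68-cube has 2^68 = 295147905179352825856 vertices. The 65-cube has 2^65 = 36893488147419103232 vertices. Ratio: 295147905179352825856/36893488147419103232 = 8.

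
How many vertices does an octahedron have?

Number of 0-faces = 2^(0+1) · C(3,0+1) = 2 · 3 = 6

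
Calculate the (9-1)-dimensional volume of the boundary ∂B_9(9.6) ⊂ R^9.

S_9(9.6) = 2·π^(9/2)·(9.6)^8 / Γ(9/2) ≈ 2.14156e+09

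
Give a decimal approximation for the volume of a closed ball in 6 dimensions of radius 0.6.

V_6(0.6) = π^(6/2) · (0.6)^6 / Γ(6/2 + 1) ≈ 0.241105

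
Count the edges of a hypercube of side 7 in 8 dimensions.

Each of the 2^8 = 256 vertices has degree 8; total edges = 8·2^8/2 = 1024.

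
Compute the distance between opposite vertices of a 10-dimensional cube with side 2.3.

Diagonal = √10 · 2.3 ≈ 7.27324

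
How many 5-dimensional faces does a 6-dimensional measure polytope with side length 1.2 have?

Choose 5 of 6 axes to span the face (C(6,5) = 6 ways), then fix each of the remaining 1 coordinate at one of its two extreme values (2^1 = 2 ways): 6·2 = 12.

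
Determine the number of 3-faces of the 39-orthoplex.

An n-cross-polytope has 2^(k+1)·C(n,k+1) k-faces. Here 2^4·C(39,4) = 16·82251 = 1316016.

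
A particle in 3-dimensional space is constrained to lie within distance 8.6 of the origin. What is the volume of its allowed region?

Volume = π^{3/2}·(8.6)^3/Γ(5/2) ≈ 2664.31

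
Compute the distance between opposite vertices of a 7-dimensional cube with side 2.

Diagonal = √7 · 2 ≈ 5.2915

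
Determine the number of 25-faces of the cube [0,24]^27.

Number of 25-faces = C(27,25) · 2^(27-25) = 351 · 4 = 1404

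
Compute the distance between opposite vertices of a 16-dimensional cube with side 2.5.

d = √(2.5² + 2.5² + ... + 2.5²) [16 terms] = √(16·2.5²) = 2.5√16 = 10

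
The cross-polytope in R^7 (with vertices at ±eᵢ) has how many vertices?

The 7-dimensional cross-polytope has 2n = 2·7 = 14 vertices.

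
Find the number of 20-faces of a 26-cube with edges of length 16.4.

Number of 20-faces = C(26,20) · 2^(26-20) = 230230 · 64 = 14734720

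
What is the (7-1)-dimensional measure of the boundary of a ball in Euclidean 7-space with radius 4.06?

S_7(4.06) = 2·π^(7/2)·(4.06)^6 / Γ(7/2) ≈ 148127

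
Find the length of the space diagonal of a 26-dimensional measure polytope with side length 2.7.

The space diagonal of an n-cube of side s is s√n. Here 2.7·√26 ≈ 13.7674.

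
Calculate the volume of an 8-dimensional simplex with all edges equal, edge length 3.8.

Volume = 3.8^8 · √(9/2^8) / 8! ≈ 0.202185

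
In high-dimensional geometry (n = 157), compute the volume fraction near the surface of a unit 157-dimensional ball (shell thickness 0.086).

1 - (1-0.086)^157 ≈ 0.9999992612 ≈ 99.999926%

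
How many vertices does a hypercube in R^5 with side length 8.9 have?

The 5-cube has 2^5 = 32 vertices.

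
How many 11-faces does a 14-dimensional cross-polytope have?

An n-cross-polytope has 2^(k+1)·C(n,k+1) k-faces. Here 2^12·C(14,12) = 4096·91 = 372736.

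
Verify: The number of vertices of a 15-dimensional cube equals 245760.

False. The 15-cube has 2^15 = 32768 vertices.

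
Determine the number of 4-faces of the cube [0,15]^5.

f_4(5-cube) = (5 choose 4) · 2^1 = 10.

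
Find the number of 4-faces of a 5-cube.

An n-cube has C(n,k)·2^(n-k) k-faces. Here C(5,4)·2^1 = 5·2 = 10.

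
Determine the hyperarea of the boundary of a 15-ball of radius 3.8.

S = n·V_n(r)/r = 15·V_15(3.8)/3.8 (volume-to-surface relation), giving 7.49017e+08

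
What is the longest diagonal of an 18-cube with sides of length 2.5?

d = √(2.5² + 2.5² + ... + 2.5²) [18 terms] = √(18·2.5²) = 2.5√18 ≈ 10.6066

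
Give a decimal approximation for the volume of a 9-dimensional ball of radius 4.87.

Volume = π^{9/2}·(4.87)^9/Γ(11/2) ≈ 5.08251e+06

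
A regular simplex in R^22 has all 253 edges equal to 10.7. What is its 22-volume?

For a regular n-simplex with edge a, V = (a^n / n!)·√((n+1)/2^n). With a=10.7, n=22: V ≈ 0.0923019.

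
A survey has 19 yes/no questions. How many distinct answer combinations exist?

An n-cube has 2^n vertices; for n = 19 that is 2^19 = 524288.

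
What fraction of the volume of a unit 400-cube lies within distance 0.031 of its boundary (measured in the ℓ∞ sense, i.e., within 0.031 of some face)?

Shell fraction = 1 - (1-0.062)^400 ≈ 1 - 7.606e-12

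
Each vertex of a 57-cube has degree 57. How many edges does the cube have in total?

Each of the 2^57 = 144115188075855872 vertices has degree 57; total edges = 57·2^57/2 = 4107282860161892352.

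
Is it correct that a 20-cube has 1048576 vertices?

True. The 20-cube has 2^20 = 1048576 vertices.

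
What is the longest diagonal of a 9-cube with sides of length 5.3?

||(5.3,5.3,...,5.3)|| = √(9)·5.3 = 15.9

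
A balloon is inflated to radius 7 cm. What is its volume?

V_3(7) = π^(3/2) · (7)^3 / Γ(3/2 + 1) = 1372·π/3 ≈ 1436.76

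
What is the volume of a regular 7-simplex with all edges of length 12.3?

For a regular n-simplex with edge a, V = (a^n / n!)·√((n+1)/2^n). With a=12.3, n=7: V ≈ 2112.74.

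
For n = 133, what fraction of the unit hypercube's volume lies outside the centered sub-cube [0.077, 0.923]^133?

Shell fraction = 1 - (1-0.154)^133 ≈ 1 - 2.189e-10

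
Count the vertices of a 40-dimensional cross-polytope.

An n-cross-polytope has 2n vertices; here n = 40, giving 80.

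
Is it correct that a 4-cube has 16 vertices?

True. The 4-cube has 2^4 = 16 vertices.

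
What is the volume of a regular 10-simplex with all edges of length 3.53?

For a regular n-simplex with edge a, V = (a^n / n!)·√((n+1)/2^n). With a=3.53, n=10: V ≈ 0.00858085.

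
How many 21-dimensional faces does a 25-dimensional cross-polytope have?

Each 21-face is the convex hull of 22 vertices, one chosen as ±e_i from each of 22 distinct axes: 2^22·C(25,22) = 9646899200.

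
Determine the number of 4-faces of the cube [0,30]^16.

f_4(16-cube) = (16 choose 4) · 2^12 = 7454720.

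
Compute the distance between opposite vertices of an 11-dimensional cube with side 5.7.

d = √(5.7² + 5.7² + ... + 5.7²) [11 terms] = √(11·5.7²) = 5.7√11 ≈ 18.9048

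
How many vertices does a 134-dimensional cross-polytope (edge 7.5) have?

The 134-dimensional cross-polytope has 2n = 2·134 = 268 vertices.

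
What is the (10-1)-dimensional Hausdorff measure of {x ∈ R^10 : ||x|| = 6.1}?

|∂B_10(6.1)| ≈ 2.9822e+08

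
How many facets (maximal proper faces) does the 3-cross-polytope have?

Number of 2-faces = 2^(2+1) · C(3,2+1) = 8 · 1 = 8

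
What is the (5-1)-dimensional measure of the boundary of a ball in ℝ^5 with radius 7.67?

The surface area of an n-ball is 2π^(n/2) r^(n-1) / Γ(n/2). For n=5, r=7.67: 91085.6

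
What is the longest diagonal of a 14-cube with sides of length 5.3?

Diagonal = √14 · 5.3 ≈ 19.8308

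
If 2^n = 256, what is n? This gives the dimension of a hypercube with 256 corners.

n = log_2(256) = 8.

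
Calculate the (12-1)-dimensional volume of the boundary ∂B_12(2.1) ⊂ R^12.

The surface area of an n-ball is 2π^(n/2) r^(n-1) / Γ(n/2). For n=12, r=2.1: 56125.5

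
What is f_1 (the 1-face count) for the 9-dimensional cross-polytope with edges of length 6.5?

An n-cross-polytope has 2^(k+1)·C(n,k+1) k-faces. Here 2^2·C(9,2) = 4·36 = 144.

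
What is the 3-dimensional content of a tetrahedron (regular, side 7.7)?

Volume = (√2/12) · 7.7³ = 53.8029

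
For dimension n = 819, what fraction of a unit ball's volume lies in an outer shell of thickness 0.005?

1 - (1-0.005)^819 ≈ 0.983514 ≈ 98.35%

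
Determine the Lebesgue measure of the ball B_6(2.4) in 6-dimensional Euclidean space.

The n-ball volume is π^(n/2)·r^n/Γ(n/2+1). With n=6, r=2.4: V ≈ 987.565.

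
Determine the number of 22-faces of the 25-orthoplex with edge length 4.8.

An n-cross-polytope has 2^(k+1)·C(n,k+1) k-faces. Here 2^23·C(25,23) = 8388608·300 = 2516582400.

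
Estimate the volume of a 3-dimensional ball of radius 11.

V_3(11) = π^(3/2) · (11)^3 / Γ(3/2 + 1) = 5324·π/3 ≈ 5575.28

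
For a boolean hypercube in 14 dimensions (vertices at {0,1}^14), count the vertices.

Number of vertices = 2^14 = 16384.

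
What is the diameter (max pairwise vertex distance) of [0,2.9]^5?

The space diagonal of an n-cube of side s is s√n. Here 2.9·√5 ≈ 6.4846.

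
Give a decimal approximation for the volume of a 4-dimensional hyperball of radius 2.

The n-ball volume is π^(n/2)·r^n/Γ(n/2+1). With n=4, r=2: V = 8·π^2 ≈ 78.9568.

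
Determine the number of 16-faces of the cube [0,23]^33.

Choose 16 of 33 axes to span the face (C(33,16) = 1166803110 ways), then fix each of the remaining 17 coordinates at one of its two extreme values (2^17 = 131072 ways): 1166803110·131072 = 152935217233920.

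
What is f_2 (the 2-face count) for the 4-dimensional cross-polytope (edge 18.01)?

Each 2-face is the convex hull of 3 vertices, one chosen as ±e_i from each of 3 distinct axes: 2^3·C(4,3) = 32.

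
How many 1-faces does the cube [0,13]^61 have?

The 61-cube has n·2^(n-1) = 61·2^60 = 61·1152921504606846976 = 70328211781017665536 edges.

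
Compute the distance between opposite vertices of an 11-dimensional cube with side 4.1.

The space diagonal of an n-cube of side s is s√n. Here 4.1·√11 ≈ 13.5982.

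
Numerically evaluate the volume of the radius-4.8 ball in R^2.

The n-ball volume is π^(n/2)·r^n/Γ(n/2+1). With n=2, r=4.8: V ≈ 72.3823.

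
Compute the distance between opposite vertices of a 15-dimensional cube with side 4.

d = √(4² + 4² + ... + 4²) [15 terms] = √(15·4²) = 4√15 ≈ 15.4919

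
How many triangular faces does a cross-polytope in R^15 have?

f_2(15-orthoplex) = 2^3 · (15 choose 3) = 3640.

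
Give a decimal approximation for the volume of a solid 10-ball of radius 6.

Volume = π^{10/2}·(6)^10/Γ(6) = 2519424·π^5/5 ≈ 1.54199e+08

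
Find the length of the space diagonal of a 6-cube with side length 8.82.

Diagonal = √6 · 8.82 ≈ 21.6045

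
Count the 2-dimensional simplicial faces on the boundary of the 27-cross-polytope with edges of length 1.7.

Each 2-face is the convex hull of 3 vertices, one chosen as ±e_i from each of 3 distinct axes: 2^3·C(27,3) = 23400.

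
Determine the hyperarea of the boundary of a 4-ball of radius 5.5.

|∂B_4(5.5)| = 1331·π^2/4 ≈ 3284.11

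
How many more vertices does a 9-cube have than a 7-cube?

The 9-cube has 2^9 = 512 vertices. The 7-cube has 2^7 = 128 vertices. Difference: 512 - 128 = 384.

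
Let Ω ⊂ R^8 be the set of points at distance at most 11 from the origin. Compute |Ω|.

V = 214358881·π^4/24 ≈ 8.70021e+08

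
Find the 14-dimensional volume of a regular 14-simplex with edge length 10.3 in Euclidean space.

V = (10.3^14 / 14!) · √((14+1) / 2^14) ≈ 52.4987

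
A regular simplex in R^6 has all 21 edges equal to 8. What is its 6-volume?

V_6 = √(7) · 8^6 / (6! · 2^(6/2)) ≈ 120.411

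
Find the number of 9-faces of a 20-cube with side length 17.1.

An n-cube has C(n,k)·2^(n-k) k-faces. Here C(20,9)·2^11 = 167960·2048 = 343982080.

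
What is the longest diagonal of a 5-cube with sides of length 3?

d = √(3² + 3² + ... + 3²) [5 terms] = √(5·3²) = 3√5 ≈ 6.7082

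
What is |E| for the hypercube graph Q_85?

Each of the 2^85 = 38685626227668133590597632 vertices has degree 85; total edges = 85·2^85/2 = 1644139114675895677600399360.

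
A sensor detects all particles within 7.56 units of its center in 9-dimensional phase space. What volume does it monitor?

Volume = π^{9/2}·(7.56)^9/Γ(11/2) ≈ 2.66081e+08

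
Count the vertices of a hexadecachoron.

An n-cross-polytope has 2n vertices; here n = 4, giving 8.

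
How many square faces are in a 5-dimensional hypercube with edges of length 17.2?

Number of 2-faces = C(5,2) · 2^(5-2) = 10 · 8 = 80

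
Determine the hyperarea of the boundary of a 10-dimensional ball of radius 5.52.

S_10(5.52) = 2·π^(10/2)·(5.52)^9 / Γ(10/2) ≈ 1.21344e+08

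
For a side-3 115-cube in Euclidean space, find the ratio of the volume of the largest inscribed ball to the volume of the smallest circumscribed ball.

V_in/V_out = n^(-n/2) = 115^(-115/2) ≈ 3.235e-119.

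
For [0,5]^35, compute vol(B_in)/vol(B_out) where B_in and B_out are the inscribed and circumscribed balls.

V_in / V_out = (r_in/r_out)^35 = (1/√35)^35 = 35^(-35/2) ≈ 9.52378e-28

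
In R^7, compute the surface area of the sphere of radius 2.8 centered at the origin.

The surface area of an n-ball is 2π^(n/2) r^(n-1) / Γ(n/2). For n=7, r=2.8: 15937.7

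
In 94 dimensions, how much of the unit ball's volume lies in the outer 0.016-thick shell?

1 - (1-0.016)^94 ≈ 0.780447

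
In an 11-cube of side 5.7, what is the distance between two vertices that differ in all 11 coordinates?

||(5.7,5.7,...,5.7)|| = √(11)·5.7 ≈ 18.9048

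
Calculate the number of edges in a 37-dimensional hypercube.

An n-cube has n·2^(n-1) edges. With n = 37: 37·68719476736 = 2542620639232.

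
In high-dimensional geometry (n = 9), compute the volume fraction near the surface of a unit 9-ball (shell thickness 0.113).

1 - (1-0.113)^9 ≈ 0.66013 ≈ 66.01%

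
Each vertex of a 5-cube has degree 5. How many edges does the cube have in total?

Number of 1-faces = C(5,1)·2^(5-1) = 5·16 = 80.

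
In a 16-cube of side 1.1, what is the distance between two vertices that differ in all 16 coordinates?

d = √(1.1² + 1.1² + ... + 1.1²) [16 terms] = √(16·1.1²) = 1.1√16 = 4.4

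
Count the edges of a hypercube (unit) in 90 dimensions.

The 90-cube has n·2^(n-1) = 90·2^89 = 90·618970019642690137449562112 = 55707301767842112370460590080 edges.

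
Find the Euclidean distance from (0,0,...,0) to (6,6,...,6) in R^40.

The space diagonal of an n-cube of side s is s√n. Here 6·√40 ≈ 37.9473.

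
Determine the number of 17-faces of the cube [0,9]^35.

Choose 17 of 35 axes to span the face (C(35,17) = 4537567650 ways), then fix each of the remaining 18 coordinates at one of its two extreme values (2^18 = 262144 ways): 4537567650·262144 = 1189496134041600.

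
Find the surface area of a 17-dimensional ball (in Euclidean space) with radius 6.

|∂B_17(6)| = 17832200896512·π^8/25025 ≈ 6.76129e+12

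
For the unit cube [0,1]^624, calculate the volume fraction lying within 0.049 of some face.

The inner cube has side 1-2·0.049 = 0.902 and volume (0.902)^624 ≈ 1.119e-28, so the shell holds 1 - 1.119e-28 of the volume.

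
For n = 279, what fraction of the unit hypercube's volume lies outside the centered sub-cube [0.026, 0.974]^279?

1 - (1 - 2·0.026)^279 = 1 - 0.948^279 ≈ 0.9999996615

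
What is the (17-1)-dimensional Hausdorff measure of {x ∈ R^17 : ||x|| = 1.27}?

S = n·V_n(r)/r = 17·V_17(1.27)/1.27 (volume-to-surface relation), giving 109.766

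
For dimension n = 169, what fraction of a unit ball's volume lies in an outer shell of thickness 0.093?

1 - (1-0.093)^169 ≈ 0.9999999315 ≈ 99.999993%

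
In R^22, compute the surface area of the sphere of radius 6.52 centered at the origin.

S_22(6.52) = 2·π^(22/2)·(6.52)^21 / Γ(22/2) ≈ 2.03758e+16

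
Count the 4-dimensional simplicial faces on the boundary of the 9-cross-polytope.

Number of 4-faces = 2^(4+1) · C(9,4+1) = 32 · 126 = 4032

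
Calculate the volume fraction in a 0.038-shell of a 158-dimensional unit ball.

Shell fraction = 1 - (1-0.038)^158 ≈ 0.997804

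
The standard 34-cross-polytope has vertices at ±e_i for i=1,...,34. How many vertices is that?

An n-cross-polytope has 2n vertices; here n = 34, giving 68.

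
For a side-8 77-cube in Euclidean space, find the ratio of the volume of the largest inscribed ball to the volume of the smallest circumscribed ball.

The radii are 8/2 and 8√77/2, so the volume ratio is (1/√77)^77 = 77^{-77/2} ≈ 2.34481e-73.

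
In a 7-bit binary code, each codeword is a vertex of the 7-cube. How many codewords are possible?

Number of vertices = 2^7 = 128.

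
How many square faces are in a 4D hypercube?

f_2(4-cube) = (4 choose 2) · 2^2 = 24.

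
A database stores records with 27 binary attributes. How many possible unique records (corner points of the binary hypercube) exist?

Number of vertices = 2^27 = 134217728.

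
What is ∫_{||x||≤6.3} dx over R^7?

The n-ball volume is π^(n/2)·r^n/Γ(n/2+1). With n=7, r=6.3: V ≈ 1.86108e+06.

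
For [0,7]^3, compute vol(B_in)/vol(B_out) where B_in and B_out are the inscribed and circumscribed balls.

The radii are 7/2 and 7√3/2, so the volume ratio is (1/√3)^3 = 3^{-3/2} ≈ 0.19245.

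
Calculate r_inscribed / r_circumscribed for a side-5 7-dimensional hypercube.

Ratio = (s/2)/(s√7/2) = 7^(-1/2) ≈ 0.377964.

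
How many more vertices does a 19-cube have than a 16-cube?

The 19-cube has 2^19 = 524288 vertices. The 16-cube has 2^16 = 65536 vertices. Difference: 524288 - 65536 = 458752.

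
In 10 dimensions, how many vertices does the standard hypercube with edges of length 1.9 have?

An n-cube has 2^n vertices; for n = 10 that is 2^10 = 1024.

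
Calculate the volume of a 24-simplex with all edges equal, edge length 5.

For a regular n-simplex with edge a, V = (a^n / n!)·√((n+1)/2^n). With a=5, n=24: V ≈ 1.17269e-10.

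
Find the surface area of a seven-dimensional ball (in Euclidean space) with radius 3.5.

S = n·V_n(r)/r = 7·V_7(3.5)/3.5 (volume-to-surface relation), giving 117649·π^3/60 ≈ 60797.6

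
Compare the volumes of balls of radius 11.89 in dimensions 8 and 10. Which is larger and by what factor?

V_8(11.89) ≈ 1.62122e+09, V_10(11.89) ≈ 1.44008e+11. The 10-ball is larger by a factor of 88.83.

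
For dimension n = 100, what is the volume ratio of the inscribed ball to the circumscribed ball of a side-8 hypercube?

V_in/V_out = n^(-n/2) = 100^(-100/2) ≈ 1e-100.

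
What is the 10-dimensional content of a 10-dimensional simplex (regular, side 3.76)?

For a regular n-simplex with edge a, V = (a^n / n!)·√((n+1)/2^n). With a=3.76, n=10: V ≈ 0.016131.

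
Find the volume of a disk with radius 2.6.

The n-ball volume is π^(n/2)·r^n/Γ(n/2+1). With n=2, r=2.6: V ≈ 21.2372.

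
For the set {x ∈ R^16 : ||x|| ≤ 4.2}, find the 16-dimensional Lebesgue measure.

Volume = π^{16/2}·(4.2)^16/Γ(9) ≈ 2.20631e+09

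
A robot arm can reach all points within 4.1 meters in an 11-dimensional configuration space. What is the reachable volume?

Volume = π^{11/2}·(4.1)^11/Γ(13/2) ≈ 1.03688e+07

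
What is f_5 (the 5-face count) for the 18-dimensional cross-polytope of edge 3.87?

Number of 5-faces = 2^(5+1) · C(18,5+1) = 64 · 18564 = 1188096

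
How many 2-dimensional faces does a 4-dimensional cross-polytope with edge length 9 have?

f_2(4-orthoplex) = 2^3 · (4 choose 3) = 32.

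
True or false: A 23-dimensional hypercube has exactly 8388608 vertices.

True. The 23-cube has 2^23 = 8388608 vertices.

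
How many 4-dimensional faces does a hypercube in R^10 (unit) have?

An n-cube has C(n,k)·2^(n-k) k-faces. Here C(10,4)·2^6 = 210·64 = 13440.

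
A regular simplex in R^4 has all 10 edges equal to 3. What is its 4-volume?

Volume = 3^4 · √(5/2^4) / 4! ≈ 1.88668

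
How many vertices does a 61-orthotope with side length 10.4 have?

An n-cube has 2^n vertices; for n = 61 that is 2^61 = 2305843009213693952.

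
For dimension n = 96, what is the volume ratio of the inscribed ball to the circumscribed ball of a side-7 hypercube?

The radii are 7/2 and 7√96/2, so the volume ratio is (1/√96)^96 = 96^{-96/2} ≈ 7.09546e-96.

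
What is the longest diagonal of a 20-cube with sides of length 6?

The space diagonal of an n-cube of side s is s√n. Here 6·√20 ≈ 26.8328.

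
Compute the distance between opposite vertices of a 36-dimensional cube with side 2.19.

Diagonal = √36 · 2.19 = 13.14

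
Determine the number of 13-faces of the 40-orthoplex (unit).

Number of 13-faces = 2^(13+1) · C(40,13+1) = 16384 · 23206929840 = 380222338498560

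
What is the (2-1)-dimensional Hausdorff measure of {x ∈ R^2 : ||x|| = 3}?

S = n·V_n(r)/r = 2·V_2(3)/3 (volume-to-surface relation), giving 2πr = 2π·3 ≈ 18.8496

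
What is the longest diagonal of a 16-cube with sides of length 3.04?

The space diagonal of an n-cube of side s is s√n. Here 3.04·√16 = 12.16.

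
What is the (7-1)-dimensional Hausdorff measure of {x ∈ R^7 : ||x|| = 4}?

The surface area of an n-ball is 2π^(n/2) r^(n-1) / Γ(n/2). For n=7, r=4: 65536·π^3/15 ≈ 135468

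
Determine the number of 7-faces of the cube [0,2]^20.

Number of 7-faces = C(20,7) · 2^(20-7) = 77520 · 8192 = 635043840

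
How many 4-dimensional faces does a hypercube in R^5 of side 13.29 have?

Choose 4 of 5 axes to span the face (C(5,4) = 5 ways), then fix each of the remaining 1 coordinate at one of its two extreme values (2^1 = 2 ways): 5·2 = 10.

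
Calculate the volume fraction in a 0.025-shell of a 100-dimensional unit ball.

V(inner)/V(outer) = ((1-0.025)/1)^100 ≈ 0.07952, so the shell fraction is 0.920483.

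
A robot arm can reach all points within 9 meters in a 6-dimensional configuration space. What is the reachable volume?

V_6(9) = π^(6/2) · (9)^6 / Γ(6/2 + 1) = 177147·π^3/2 ≈ 2.74633e+06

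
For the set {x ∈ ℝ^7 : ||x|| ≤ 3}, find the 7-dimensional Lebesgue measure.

V_7(3) = π^(7/2) · (3)^7 / Γ(7/2 + 1) = 11664·π^3/35 ≈ 10333.1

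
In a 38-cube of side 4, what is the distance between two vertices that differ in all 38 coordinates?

d = √(4² + 4² + ... + 4²) [38 terms] = √(38·4²) = 4√38 ≈ 24.6577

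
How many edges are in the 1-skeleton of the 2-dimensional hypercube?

Number of 1-faces = C(2,1)·2^(2-1) = 2·2 = 4.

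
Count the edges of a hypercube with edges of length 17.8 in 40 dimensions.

The 40-cube has n·2^(n-1) = 40·2^39 = 40·549755813888 = 21990232555520 edges.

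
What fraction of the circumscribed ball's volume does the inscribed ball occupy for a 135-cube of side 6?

The radii are 6/2 and 6√135/2, so the volume ratio is (1/√135)^135 = 135^{-135/2} ≈ 1.59394e-144.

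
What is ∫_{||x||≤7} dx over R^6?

Volume = π^{6/2}·(7)^6/Γ(4) = 117649·π^3/6 ≈ 607976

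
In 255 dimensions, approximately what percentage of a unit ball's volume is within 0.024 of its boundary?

1 - (1-0.024)^255 ≈ 0.99796 ≈ 99.80%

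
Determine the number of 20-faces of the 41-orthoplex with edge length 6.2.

Number of 20-faces = 2^(20+1) · C(41,20+1) = 2097152 · 269128937220 = 564404288948797440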